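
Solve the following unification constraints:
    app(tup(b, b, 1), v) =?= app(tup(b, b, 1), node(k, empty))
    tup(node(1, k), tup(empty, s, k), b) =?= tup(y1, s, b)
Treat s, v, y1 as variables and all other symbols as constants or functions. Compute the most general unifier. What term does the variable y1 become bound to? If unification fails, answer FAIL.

FAIL

Decompose app/2: tup(b, b, 1) =?= tup(b, b, 1),  v =?= node(k, empty).
Delete trivial equation tup(b, b, 1) =?= tup(b, b, 1).
Bind v := node(k, empty); no other remaining equation mentions v.
Decompose tup/3: node(1, k) =?= y1,  tup(empty, s, k) =?= s,  b =?= b.
Bind y1 := node(1, k); no other remaining equation mentions y1.
Occurs check fails: s occurs in tup(empty, s, k); the equation s =?= tup(empty, s, k) has no finite solution.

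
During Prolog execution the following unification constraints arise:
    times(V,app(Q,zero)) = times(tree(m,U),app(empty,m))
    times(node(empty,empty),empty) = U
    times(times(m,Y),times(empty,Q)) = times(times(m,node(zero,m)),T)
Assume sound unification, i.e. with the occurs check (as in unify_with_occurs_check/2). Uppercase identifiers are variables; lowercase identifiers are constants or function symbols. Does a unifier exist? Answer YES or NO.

NO

Decompose times/2: V = tree(m,U),  app(Q,zero) = app(empty,m).
Bind V := tree(m,U); no other remaining equation mentions V.
Decompose app/2: Q = empty,  zero = m.
Bind Q := empty; substituting into the one remaining equation that mentions Q gives: times(times(m,Y),times(empty,empty)) = times(times(m,node(zero,m)),T).
Clash: constants zero and m differ; no unifier exists.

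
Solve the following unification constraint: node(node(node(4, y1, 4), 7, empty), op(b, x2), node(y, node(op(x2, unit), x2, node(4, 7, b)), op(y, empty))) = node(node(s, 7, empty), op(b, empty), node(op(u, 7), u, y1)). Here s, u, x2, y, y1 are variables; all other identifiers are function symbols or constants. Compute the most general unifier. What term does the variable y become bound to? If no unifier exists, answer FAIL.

Decompose node/3: node(node(4, y1, 4), 7, empty) = node(s, 7, empty),  op(b, x2) = op(b, empty),  node(y, node(op(x2, unit), x2, node(4, 7, b)), op(y, empty)) = node(op(u, 7), u, y1).
Decompose node/3: node(4, y1, 4) = s,  7 = 7,  empty = empty.
Bind s := node(4, y1, 4); no other remaining equation mentions s.
Delete trivial equation 7 = 7.
Delete trivial equation empty = empty.
Decompose op/2: b = b,  x2 = empty.
Delete trivial equation b = b.
Bind x2 := empty; substituting into the remaining equation gives: node(y, node(op(empty, unit), empty, node(4, 7, b)), op(y, empty)) = node(op(u, 7), u, y1).
Decompose node/3: y = op(u, 7),  node(op(empty, unit), empty, node(4, 7, b)) = u,  op(y, empty) = y1.
Bind y := op(u, 7); substituting into the one remaining equation that mentions y gives: op(op(u, 7), empty) = y1.
Bind u := node(op(empty, unit), empty, node(4, 7, b)); substituting into the remaining equation gives: op(op(node(op(empty, unit), empty, node(4, 7, b)), 7), empty) = y1. Substituting into the earlier binding gives y := op(node(op(empty, unit), empty, node(4, 7, b)), 7).
Bind y1 := op(op(node(op(empty, unit), empty, node(4, 7, b)), 7), empty). Substituting into the earlier binding gives s := node(4, op(op(node(op(empty, unit), empty, node(4, 7, b)), 7), empty), 4).
MGU = { s -> node(4, op(op(node(op(empty, unit), empty, node(4, 7, b)), 7), empty), 4), x2 -> empty, y -> op(node(op(empty, unit), empty, node(4, 7, b)), 7), u -> node(op(empty, unit), empty, node(4, 7, b)), y1 -> op(op(node(op(empty, unit), empty, node(4, 7, b)), 7), empty) }, so y -> op(node(op(empty, unit), empty, node(4, 7, b)), 7).

op(node(op(empty, unit), empty, node(4, 7, b)), 7)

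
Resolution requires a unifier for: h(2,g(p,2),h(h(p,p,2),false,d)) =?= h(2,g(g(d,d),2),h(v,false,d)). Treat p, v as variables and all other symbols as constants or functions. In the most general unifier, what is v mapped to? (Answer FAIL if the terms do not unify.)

h(g(d,d),g(d,d),2)

Decompose h/3: 2 =?= 2,  g(p,2) =?= g(g(d,d),2),  h(h(p,p,2),false,d) =?= h(v,false,d).
Delete trivial equation 2 =?= 2.
Decompose g/2: p =?= g(d,d),  2 =?= 2.
Bind p := g(d,d); substituting into the one remaining equation that mentions p gives: h(h(g(d,d),g(d,d),2),false,d) =?= h(v,false,d).
Delete trivial equation 2 =?= 2.
Decompose h/3: h(g(d,d),g(d,d),2) =?= v,  false =?= false,  d =?= d.
Bind v := h(g(d,d),g(d,d),2); no other remaining equation mentions v.
Delete trivial equation false =?= false.
Delete trivial equation d =?= d.
MGU = { p -> g(d,d), v -> h(g(d,d),g(d,d),2) }, so v -> h(g(d,d),g(d,d),2).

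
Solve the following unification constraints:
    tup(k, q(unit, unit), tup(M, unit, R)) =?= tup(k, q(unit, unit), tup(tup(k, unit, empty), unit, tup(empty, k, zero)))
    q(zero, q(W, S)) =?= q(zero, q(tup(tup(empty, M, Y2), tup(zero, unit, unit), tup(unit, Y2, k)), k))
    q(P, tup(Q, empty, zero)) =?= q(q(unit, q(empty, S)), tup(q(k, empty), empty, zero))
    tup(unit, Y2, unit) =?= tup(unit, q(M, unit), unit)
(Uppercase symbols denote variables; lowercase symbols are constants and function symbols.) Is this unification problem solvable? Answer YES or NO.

Decompose tup/3: k =?= k,  q(unit, unit) =?= q(unit, unit),  tup(M, unit, R) =?= tup(tup(k, unit, empty), unit, tup(empty, k, zero)).
Delete trivial equation k =?= k.
Delete trivial equation q(unit, unit) =?= q(unit, unit).
Decompose tup/3: M =?= tup(k, unit, empty),  unit =?= unit,  R =?= tup(empty, k, zero).
Bind M := tup(k, unit, empty); substituting into the 2 remaining equations that mention M gives: q(zero, q(W, S)) =?= q(zero, q(tup(tup(empty, tup(k, unit, empty), Y2), tup(zero, unit, unit), tup(unit, Y2, k)), k)),  tup(unit, Y2, unit) =?= tup(unit, q(tup(k, unit, empty), unit), unit).
Delete trivial equation unit =?= unit.
Bind R := tup(empty, k, zero); no other remaining equation mentions R.
Decompose q/2: zero =?= zero,  q(W, S) =?= q(tup(tup(empty, tup(k, unit, empty), Y2), tup(zero, unit, unit), tup(unit, Y2, k)), k).
Delete trivial equation zero =?= zero.
Decompose q/2: W =?= tup(tup(empty, tup(k, unit, empty), Y2), tup(zero, unit, unit), tup(unit, Y2, k)),  S =?= k.
Bind W := tup(tup(empty, tup(k, unit, empty), Y2), tup(zero, unit, unit), tup(unit, Y2, k)); no other remaining equation mentions W.
Bind S := k; substituting into the one remaining equation that mentions S gives: q(P, tup(Q, empty, zero)) =?= q(q(unit, q(empty, k)), tup(q(k, empty), empty, zero)).
Decompose q/2: P =?= q(unit, q(empty, k)),  tup(Q, empty, zero) =?= tup(q(k, empty), empty, zero).
Bind P := q(unit, q(empty, k)); no other remaining equation mentions P.
Decompose tup/3: Q =?= q(k, empty),  empty =?= empty,  zero =?= zero.
Bind Q := q(k, empty); no other remaining equation mentions Q.
Delete trivial equation empty =?= empty.
Delete trivial equation zero =?= zero.
Decompose tup/3: unit =?= unit,  Y2 =?= q(tup(k, unit, empty), unit),  unit =?= unit.
Delete trivial equation unit =?= unit.
Bind Y2 := q(tup(k, unit, empty), unit); no other remaining equation mentions Y2. Substituting into the earlier binding gives W := tup(tup(empty, tup(k, unit, empty), q(tup(k, unit, empty), unit)), tup(zero, unit, unit), tup(unit, q(tup(k, unit, empty), unit), k)).
Delete trivial equation unit =?= unit.
No equations remain and no clash or occurs-check failure arose, so a unifier exists.

YES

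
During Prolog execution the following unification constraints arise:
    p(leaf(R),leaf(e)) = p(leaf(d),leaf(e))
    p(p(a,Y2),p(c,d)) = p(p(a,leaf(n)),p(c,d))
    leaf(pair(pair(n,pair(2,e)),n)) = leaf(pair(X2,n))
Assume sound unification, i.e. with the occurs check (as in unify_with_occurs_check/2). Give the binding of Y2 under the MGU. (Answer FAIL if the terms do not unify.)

leaf(n)

Decompose p/2: leaf(R) = leaf(d),  leaf(e) = leaf(e).
Decompose leaf/1: R = d.
Bind R := d; no other remaining equation mentions R.
Delete trivial equation leaf(e) = leaf(e).
Decompose p/2: p(a,Y2) = p(a,leaf(n)),  p(c,d) = p(c,d).
Decompose p/2: a = a,  Y2 = leaf(n).
Delete trivial equation a = a.
Bind Y2 := leaf(n); no other remaining equation mentions Y2.
Delete trivial equation p(c,d) = p(c,d).
Decompose leaf/1: pair(pair(n,pair(2,e)),n) = pair(X2,n).
Decompose pair/2: pair(n,pair(2,e)) = X2,  n = n.
Bind X2 := pair(n,pair(2,e)); no other remaining equation mentions X2.
Delete trivial equation n = n.
MGU = { R = d, Y2 = leaf(n), X2 = pair(n,pair(2,e)) }, so Y2 = leaf(n).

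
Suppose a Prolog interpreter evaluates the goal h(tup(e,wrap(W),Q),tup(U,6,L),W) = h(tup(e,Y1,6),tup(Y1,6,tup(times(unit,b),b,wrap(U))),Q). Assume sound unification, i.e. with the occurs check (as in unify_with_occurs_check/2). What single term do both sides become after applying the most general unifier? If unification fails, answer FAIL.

Decompose h/3: tup(e,wrap(W),Q) = tup(e,Y1,6),  tup(U,6,L) = tup(Y1,6,tup(times(unit,b),b,wrap(U))),  W = Q.
Decompose tup/3: e = e,  wrap(W) = Y1,  Q = 6.
Delete trivial equation e = e.
Bind Y1 := wrap(W); substituting into the one remaining equation that mentions Y1 gives: tup(U,6,L) = tup(wrap(W),6,tup(times(unit,b),b,wrap(U))).
Bind Q := 6; substituting into the one remaining equation that mentions Q gives: W = 6.
Decompose tup/3: U = wrap(W),  6 = 6,  L = tup(times(unit,b),b,wrap(U)).
Bind U := wrap(W); substituting into the one remaining equation that mentions U gives: L = tup(times(unit,b),b,wrap(wrap(W))).
Delete trivial equation 6 = 6.
Bind L := tup(times(unit,b),b,wrap(wrap(W))); no other remaining equation mentions L.
Bind W := 6. Substituting into the earlier bindings gives Y1 := wrap(6), U := wrap(6), L := tup(times(unit,b),b,wrap(wrap(6))).
Applying the MGU to either side gives h(tup(e,wrap(6),6),tup(wrap(6),6,tup(times(unit,b),b,wrap(wrap(6)))),6).

h(tup(e,wrap(6),6),tup(wrap(6),6,tup(times(unit,b),b,wrap(wrap(6)))),6)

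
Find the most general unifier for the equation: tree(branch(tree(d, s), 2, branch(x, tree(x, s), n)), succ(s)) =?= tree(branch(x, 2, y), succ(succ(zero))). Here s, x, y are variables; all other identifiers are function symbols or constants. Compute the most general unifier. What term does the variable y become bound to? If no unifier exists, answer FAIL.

branch(tree(d, succ(zero)), tree(tree(d, succ(zero)), succ(zero)), n)

Decompose tree/2: branch(tree(d, s), 2, branch(x, tree(x, s), n)) =?= branch(x, 2, y),  succ(s) =?= succ(succ(zero)).
Decompose branch/3: tree(d, s) =?= x,  2 =?= 2,  branch(x, tree(x, s), n) =?= y.
Bind x := tree(d, s); substituting into the one remaining equation that mentions x gives: branch(tree(d, s), tree(tree(d, s), s), n) =?= y.
Delete trivial equation 2 =?= 2.
Bind y := branch(tree(d, s), tree(tree(d, s), s), n); no other remaining equation mentions y.
Decompose succ/1: s =?= succ(zero).
Bind s := succ(zero). Substituting into the earlier bindings gives x := tree(d, succ(zero)), y := branch(tree(d, succ(zero)), tree(tree(d, succ(zero)), succ(zero)), n).
MGU = { x := tree(d, succ(zero)), y := branch(tree(d, succ(zero)), tree(tree(d, succ(zero)), succ(zero)), n), s := succ(zero) }, so y := branch(tree(d, succ(zero)), tree(tree(d, succ(zero)), succ(zero)), n).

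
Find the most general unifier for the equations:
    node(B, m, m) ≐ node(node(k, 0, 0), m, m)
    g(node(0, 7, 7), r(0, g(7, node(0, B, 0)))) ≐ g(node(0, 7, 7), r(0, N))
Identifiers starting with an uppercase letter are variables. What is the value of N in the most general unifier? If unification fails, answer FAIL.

g(7, node(0, node(k, 0, 0), 0))

Decompose node/3: B ≐ node(k, 0, 0),  m ≐ m,  m ≐ m.
Bind B := node(k, 0, 0); substituting into the one remaining equation that mentions B gives: g(node(0, 7, 7), r(0, g(7, node(0, node(k, 0, 0), 0)))) ≐ g(node(0, 7, 7), r(0, N)).
Delete trivial equation m ≐ m.
Delete trivial equation m ≐ m.
Decompose g/2: node(0, 7, 7) ≐ node(0, 7, 7),  r(0, g(7, node(0, node(k, 0, 0), 0))) ≐ r(0, N).
Delete trivial equation node(0, 7, 7) ≐ node(0, 7, 7).
Decompose r/2: 0 ≐ 0,  g(7, node(0, node(k, 0, 0), 0)) ≐ N.
Delete trivial equation 0 ≐ 0.
Bind N := g(7, node(0, node(k, 0, 0), 0)).
MGU = { B := node(k, 0, 0), N := g(7, node(0, node(k, 0, 0), 0)) }, so N := g(7, node(0, node(k, 0, 0), 0)).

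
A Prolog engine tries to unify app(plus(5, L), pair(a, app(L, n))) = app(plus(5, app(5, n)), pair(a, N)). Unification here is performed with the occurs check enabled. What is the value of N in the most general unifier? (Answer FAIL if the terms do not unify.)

app(app(5, n), n)

Decompose app/2: plus(5, L) = plus(5, app(5, n)),  pair(a, app(L, n)) = pair(a, N).
Decompose plus/2: 5 = 5,  L = app(5, n).
Delete trivial equation 5 = 5.
Bind L := app(5, n); substituting into the remaining equation gives: pair(a, app(app(5, n), n)) = pair(a, N).
Decompose pair/2: a = a,  app(app(5, n), n) = N.
Delete trivial equation a = a.
Bind N := app(app(5, n), n).
MGU = { L = app(5, n), N = app(app(5, n), n) }, so N = app(app(5, n), n).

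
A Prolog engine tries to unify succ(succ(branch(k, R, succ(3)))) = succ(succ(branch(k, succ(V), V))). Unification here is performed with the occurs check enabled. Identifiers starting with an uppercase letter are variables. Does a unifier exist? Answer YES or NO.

YES

Decompose succ/1: succ(branch(k, R, succ(3))) = succ(branch(k, succ(V), V)).
Decompose succ/1: branch(k, R, succ(3)) = branch(k, succ(V), V).
Decompose branch/3: k = k,  R = succ(V),  succ(3) = V.
Delete trivial equation k = k.
Bind R := succ(V); no other remaining equation mentions R.
Bind V := succ(3). Substituting into the earlier binding gives R := succ(succ(3)).
No equations remain and no clash or occurs-check failure arose, so a unifier exists.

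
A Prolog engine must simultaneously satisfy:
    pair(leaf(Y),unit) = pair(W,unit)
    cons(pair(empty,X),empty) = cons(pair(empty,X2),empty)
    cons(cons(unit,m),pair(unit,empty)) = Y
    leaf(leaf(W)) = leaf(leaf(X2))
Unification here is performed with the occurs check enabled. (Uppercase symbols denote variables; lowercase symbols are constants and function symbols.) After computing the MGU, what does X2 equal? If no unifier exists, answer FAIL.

Decompose pair/2: leaf(Y) = W,  unit = unit.
Bind W := leaf(Y); substituting into the one remaining equation that mentions W gives: leaf(leaf(leaf(Y))) = leaf(leaf(X2)).
Delete trivial equation unit = unit.
Decompose cons/2: pair(empty,X) = pair(empty,X2),  empty = empty.
Decompose pair/2: empty = empty,  X = X2.
Delete trivial equation empty = empty.
Bind X := X2; no other remaining equation mentions X.
Delete trivial equation empty = empty.
Bind Y := cons(cons(unit,m),pair(unit,empty)); substituting into the remaining equation gives: leaf(leaf(leaf(cons(cons(unit,m),pair(unit,empty))))) = leaf(leaf(X2)). Substituting into the earlier binding gives W := leaf(cons(cons(unit,m),pair(unit,empty))).
Decompose leaf/1: leaf(leaf(cons(cons(unit,m),pair(unit,empty)))) = leaf(X2).
Decompose leaf/1: leaf(cons(cons(unit,m),pair(unit,empty))) = X2.
Bind X2 := leaf(cons(cons(unit,m),pair(unit,empty))). Substituting into the earlier binding gives X := leaf(cons(cons(unit,m),pair(unit,empty))).
MGU = { W ↦ leaf(cons(cons(unit,m),pair(unit,empty))), X ↦ leaf(cons(cons(unit,m),pair(unit,empty))), Y ↦ cons(cons(unit,m),pair(unit,empty)), X2 ↦ leaf(cons(cons(unit,m),pair(unit,empty))) }, so X2 ↦ leaf(cons(cons(unit,m),pair(unit,empty))).

leaf(cons(cons(unit,m),pair(unit,empty)))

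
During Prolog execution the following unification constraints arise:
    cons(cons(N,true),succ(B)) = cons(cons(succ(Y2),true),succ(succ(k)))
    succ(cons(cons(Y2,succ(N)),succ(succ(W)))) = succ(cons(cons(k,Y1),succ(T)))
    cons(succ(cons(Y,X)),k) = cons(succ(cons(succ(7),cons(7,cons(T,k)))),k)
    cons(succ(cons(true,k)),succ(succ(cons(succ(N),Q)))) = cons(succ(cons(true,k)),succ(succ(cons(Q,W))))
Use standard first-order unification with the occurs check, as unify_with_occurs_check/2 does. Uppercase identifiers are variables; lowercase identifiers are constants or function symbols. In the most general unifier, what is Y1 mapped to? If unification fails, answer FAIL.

succ(succ(k))

Decompose cons/2: cons(N,true) = cons(succ(Y2),true),  succ(B) = succ(succ(k)).
Decompose cons/2: N = succ(Y2),  true = true.
Bind N := succ(Y2); substituting into the 2 remaining equations that mention N gives: succ(cons(cons(Y2,succ(succ(Y2))),succ(succ(W)))) = succ(cons(cons(k,Y1),succ(T))),  cons(succ(cons(true,k)),succ(succ(cons(succ(succ(Y2)),Q)))) = cons(succ(cons(true,k)),succ(succ(cons(Q,W)))).
Delete trivial equation true = true.
Decompose succ/1: B = succ(k).
Bind B := succ(k); no other remaining equation mentions B.
Decompose succ/1: cons(cons(Y2,succ(succ(Y2))),succ(succ(W))) = cons(cons(k,Y1),succ(T)).
Decompose cons/2: cons(Y2,succ(succ(Y2))) = cons(k,Y1),  succ(succ(W)) = succ(T).
Decompose cons/2: Y2 = k,  succ(succ(Y2)) = Y1.
Bind Y2 := k; substituting into the 2 remaining equations that mention Y2 gives: succ(succ(k)) = Y1,  cons(succ(cons(true,k)),succ(succ(cons(succ(succ(k)),Q)))) = cons(succ(cons(true,k)),succ(succ(cons(Q,W)))). Substituting into the earlier binding gives N := succ(k).
Bind Y1 := succ(succ(k)); no other remaining equation mentions Y1.
Decompose succ/1: succ(W) = T.
Bind T := succ(W); substituting into the one remaining equation that mentions T gives: cons(succ(cons(Y,X)),k) = cons(succ(cons(succ(7),cons(7,cons(succ(W),k)))),k).
Decompose cons/2: succ(cons(Y,X)) = succ(cons(succ(7),cons(7,cons(succ(W),k)))),  k = k.
Decompose succ/1: cons(Y,X) = cons(succ(7),cons(7,cons(succ(W),k))).
Decompose cons/2: Y = succ(7),  X = cons(7,cons(succ(W),k)).
Bind Y := succ(7); no other remaining equation mentions Y.
Bind X := cons(7,cons(succ(W),k)); no other remaining equation mentions X.
Delete trivial equation k = k.
Decompose cons/2: succ(cons(true,k)) = succ(cons(true,k)),  succ(succ(cons(succ(succ(k)),Q))) = succ(succ(cons(Q,W))).
Delete trivial equation succ(cons(true,k)) = succ(cons(true,k)).
Decompose succ/1: succ(cons(succ(succ(k)),Q)) = succ(cons(Q,W)).
Decompose succ/1: cons(succ(succ(k)),Q) = cons(Q,W).
Decompose cons/2: succ(succ(k)) = Q,  Q = W.
Bind Q := succ(succ(k)); substituting into the remaining equation gives: succ(succ(k)) = W.
Bind W := succ(succ(k)). Substituting into the earlier bindings gives T := succ(succ(succ(k))), X := cons(7,cons(succ(succ(succ(k))),k)).
MGU = { N = succ(k), B = succ(k), Y2 = k, Y1 = succ(succ(k)), T = succ(succ(succ(k))), Y = succ(7), X = cons(7,cons(succ(succ(succ(k))),k)), Q = succ(succ(k)), W = succ(succ(k)) }, so Y1 = succ(succ(k)).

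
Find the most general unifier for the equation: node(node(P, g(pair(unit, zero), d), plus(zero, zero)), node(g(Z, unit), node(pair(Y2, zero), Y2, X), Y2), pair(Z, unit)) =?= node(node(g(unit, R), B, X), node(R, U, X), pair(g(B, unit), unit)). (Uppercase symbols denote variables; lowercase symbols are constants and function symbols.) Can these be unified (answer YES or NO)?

Decompose node/3: node(P, g(pair(unit, zero), d), plus(zero, zero)) =?= node(g(unit, R), B, X),  node(g(Z, unit), node(pair(Y2, zero), Y2, X), Y2) =?= node(R, U, X),  pair(Z, unit) =?= pair(g(B, unit), unit).
Decompose node/3: P =?= g(unit, R),  g(pair(unit, zero), d) =?= B,  plus(zero, zero) =?= X.
Bind P := g(unit, R); no other remaining equation mentions P.
Bind B := g(pair(unit, zero), d); substituting into the one remaining equation that mentions B gives: pair(Z, unit) =?= pair(g(g(pair(unit, zero), d), unit), unit).
Bind X := plus(zero, zero); substituting into the one remaining equation that mentions X gives: node(g(Z, unit), node(pair(Y2, zero), Y2, plus(zero, zero)), Y2) =?= node(R, U, plus(zero, zero)).
Decompose node/3: g(Z, unit) =?= R,  node(pair(Y2, zero), Y2, plus(zero, zero)) =?= U,  Y2 =?= plus(zero, zero).
Bind R := g(Z, unit); no other remaining equation mentions R. Substituting into the earlier binding gives P := g(unit, g(Z, unit)).
Bind U := node(pair(Y2, zero), Y2, plus(zero, zero)); no other remaining equation mentions U.
Bind Y2 := plus(zero, zero); no other remaining equation mentions Y2. Substituting into the earlier binding gives U := node(pair(plus(zero, zero), zero), plus(zero, zero), plus(zero, zero)).
Decompose pair/2: Z =?= g(g(pair(unit, zero), d), unit),  unit =?= unit.
Bind Z := g(g(pair(unit, zero), d), unit); no other remaining equation mentions Z. Substituting into the earlier bindings gives P := g(unit, g(g(g(pair(unit, zero), d), unit), unit)), R := g(g(g(pair(unit, zero), d), unit), unit).
Delete trivial equation unit =?= unit.
No equations remain and no clash or occurs-check failure arose, so a unifier exists.

YES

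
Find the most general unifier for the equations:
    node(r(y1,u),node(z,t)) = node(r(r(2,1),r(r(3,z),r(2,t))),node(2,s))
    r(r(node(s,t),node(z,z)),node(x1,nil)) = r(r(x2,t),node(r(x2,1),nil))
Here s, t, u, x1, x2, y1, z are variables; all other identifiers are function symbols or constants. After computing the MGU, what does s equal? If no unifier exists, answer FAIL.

node(2,2)

Decompose node/2: r(y1,u) = r(r(2,1),r(r(3,z),r(2,t))),  node(z,t) = node(2,s).
Decompose r/2: y1 = r(2,1),  u = r(r(3,z),r(2,t)).
Bind y1 := r(2,1); no other remaining equation mentions y1.
Bind u := r(r(3,z),r(2,t)); no other remaining equation mentions u.
Decompose node/2: z = 2,  t = s.
Bind z := 2; substituting into the one remaining equation that mentions z gives: r(r(node(s,t),node(2,2)),node(x1,nil)) = r(r(x2,t),node(r(x2,1),nil)). Substituting into the earlier binding gives u := r(r(3,2),r(2,t)).
Bind t := s; substituting into the remaining equation gives: r(r(node(s,s),node(2,2)),node(x1,nil)) = r(r(x2,s),node(r(x2,1),nil)). Substituting into the earlier binding gives u := r(r(3,2),r(2,s)).
Decompose r/2: r(node(s,s),node(2,2)) = r(x2,s),  node(x1,nil) = node(r(x2,1),nil).
Decompose r/2: node(s,s) = x2,  node(2,2) = s.
Bind x2 := node(s,s); substituting into the one remaining equation that mentions x2 gives: node(x1,nil) = node(r(node(s,s),1),nil).
Bind s := node(2,2); substituting into the remaining equation gives: node(x1,nil) = node(r(node(node(2,2),node(2,2)),1),nil). Substituting into the earlier bindings gives u := r(r(3,2),r(2,node(2,2))), t := node(2,2), x2 := node(node(2,2),node(2,2)).
Decompose node/2: x1 = r(node(node(2,2),node(2,2)),1),  nil = nil.
Bind x1 := r(node(node(2,2),node(2,2)),1); no other remaining equation mentions x1.
Delete trivial equation nil = nil.
MGU = { y1 := r(2,1), u := r(r(3,2),r(2,node(2,2))), z := 2, t := node(2,2), x2 := node(node(2,2),node(2,2)), s := node(2,2), x1 := r(node(node(2,2),node(2,2)),1) }, so s := node(2,2).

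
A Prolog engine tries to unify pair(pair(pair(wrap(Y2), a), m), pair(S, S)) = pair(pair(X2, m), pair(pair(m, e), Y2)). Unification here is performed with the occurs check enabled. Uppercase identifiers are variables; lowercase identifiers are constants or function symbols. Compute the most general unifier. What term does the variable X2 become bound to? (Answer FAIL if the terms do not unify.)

pair(wrap(pair(m, e)), a)

Decompose pair/2: pair(pair(wrap(Y2), a), m) = pair(X2, m),  pair(S, S) = pair(pair(m, e), Y2).
Decompose pair/2: pair(wrap(Y2), a) = X2,  m = m.
Bind X2 := pair(wrap(Y2), a); no other remaining equation mentions X2.
Delete trivial equation m = m.
Decompose pair/2: S = pair(m, e),  S = Y2.
Bind S := pair(m, e); substituting into the remaining equation gives: pair(m, e) = Y2.
Bind Y2 := pair(m, e). Substituting into the earlier binding gives X2 := pair(wrap(pair(m, e)), a).
MGU = { X2 -> pair(wrap(pair(m, e)), a), S -> pair(m, e), Y2 -> pair(m, e) }, so X2 -> pair(wrap(pair(m, e)), a).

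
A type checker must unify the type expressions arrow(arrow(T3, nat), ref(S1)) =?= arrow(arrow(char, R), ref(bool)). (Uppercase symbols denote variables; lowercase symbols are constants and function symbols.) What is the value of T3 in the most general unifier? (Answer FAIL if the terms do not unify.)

char

Decompose arrow/2: arrow(T3, nat) =?= arrow(char, R),  ref(S1) =?= ref(bool).
Decompose arrow/2: T3 =?= char,  nat =?= R.
Bind T3 := char; no other remaining equation mentions T3.
Bind R := nat; no other remaining equation mentions R.
Decompose ref/1: S1 =?= bool.
Bind S1 := bool.
MGU = { T3 ↦ char, R ↦ nat, S1 ↦ bool }, so T3 ↦ char.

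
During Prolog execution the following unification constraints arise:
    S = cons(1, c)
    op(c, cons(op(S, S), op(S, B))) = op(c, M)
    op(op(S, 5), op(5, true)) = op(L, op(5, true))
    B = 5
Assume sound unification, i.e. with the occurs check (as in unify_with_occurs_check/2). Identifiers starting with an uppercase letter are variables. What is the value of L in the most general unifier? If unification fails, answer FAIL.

op(cons(1, c), 5)

Bind S := cons(1, c); substituting into the 2 remaining equations that mention S gives: op(c, cons(op(cons(1, c), cons(1, c)), op(cons(1, c), B))) = op(c, M),  op(op(cons(1, c), 5), op(5, true)) = op(L, op(5, true)).
Decompose op/2: c = c,  cons(op(cons(1, c), cons(1, c)), op(cons(1, c), B)) = M.
Delete trivial equation c = c.
Bind M := cons(op(cons(1, c), cons(1, c)), op(cons(1, c), B)); no other remaining equation mentions M.
Decompose op/2: op(cons(1, c), 5) = L,  op(5, true) = op(5, true).
Bind L := op(cons(1, c), 5); no other remaining equation mentions L.
Delete trivial equation op(5, true) = op(5, true).
Bind B := 5. Substituting into the earlier binding gives M := cons(op(cons(1, c), cons(1, c)), op(cons(1, c), 5)).
MGU = { S = cons(1, c), M = cons(op(cons(1, c), cons(1, c)), op(cons(1, c), 5)), L = op(cons(1, c), 5), B = 5 }, so L = op(cons(1, c), 5).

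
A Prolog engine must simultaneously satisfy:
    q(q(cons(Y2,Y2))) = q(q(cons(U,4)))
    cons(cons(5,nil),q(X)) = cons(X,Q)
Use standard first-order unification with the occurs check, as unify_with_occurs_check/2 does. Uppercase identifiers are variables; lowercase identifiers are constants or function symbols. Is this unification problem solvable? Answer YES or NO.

YES

Decompose q/1: q(cons(Y2,Y2)) = q(cons(U,4)).
Decompose q/1: cons(Y2,Y2) = cons(U,4).
Decompose cons/2: Y2 = U,  Y2 = 4.
Bind Y2 := U; substituting into the one remaining equation that mentions Y2 gives: U = 4.
Bind U := 4; no other remaining equation mentions U. Substituting into the earlier binding gives Y2 := 4.
Decompose cons/2: cons(5,nil) = X,  q(X) = Q.
Bind X := cons(5,nil); substituting into the remaining equation gives: q(cons(5,nil)) = Q.
Bind Q := q(cons(5,nil)).
No equations remain and no clash or occurs-check failure arose, so a unifier exists.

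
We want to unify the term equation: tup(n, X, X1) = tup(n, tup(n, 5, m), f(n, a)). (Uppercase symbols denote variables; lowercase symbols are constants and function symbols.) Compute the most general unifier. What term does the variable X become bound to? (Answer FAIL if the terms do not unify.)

tup(n, 5, m)

Decompose tup/3: n = n,  X = tup(n, 5, m),  X1 = f(n, a).
Delete trivial equation n = n.
Bind X := tup(n, 5, m); no other remaining equation mentions X.
Bind X1 := f(n, a).
MGU = { X := tup(n, 5, m), X1 := f(n, a) }, so X := tup(n, 5, m).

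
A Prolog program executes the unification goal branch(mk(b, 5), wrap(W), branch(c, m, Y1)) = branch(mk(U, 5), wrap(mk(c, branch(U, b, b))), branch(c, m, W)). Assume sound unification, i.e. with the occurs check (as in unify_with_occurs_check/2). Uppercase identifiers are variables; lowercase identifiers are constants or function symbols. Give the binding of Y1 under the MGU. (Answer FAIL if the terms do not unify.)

mk(c, branch(b, b, b))

Decompose branch/3: mk(b, 5) = mk(U, 5),  wrap(W) = wrap(mk(c, branch(U, b, b))),  branch(c, m, Y1) = branch(c, m, W).
Decompose mk/2: b = U,  5 = 5.
Bind U := b; substituting into the one remaining equation that mentions U gives: wrap(W) = wrap(mk(c, branch(b, b, b))).
Delete trivial equation 5 = 5.
Decompose wrap/1: W = mk(c, branch(b, b, b)).
Bind W := mk(c, branch(b, b, b)); substituting into the remaining equation gives: branch(c, m, Y1) = branch(c, m, mk(c, branch(b, b, b))).
Decompose branch/3: c = c,  m = m,  Y1 = mk(c, branch(b, b, b)).
Delete trivial equation c = c.
Delete trivial equation m = m.
Bind Y1 := mk(c, branch(b, b, b)).
MGU = { U = b, W = mk(c, branch(b, b, b)), Y1 = mk(c, branch(b, b, b)) }, so Y1 = mk(c, branch(b, b, b)).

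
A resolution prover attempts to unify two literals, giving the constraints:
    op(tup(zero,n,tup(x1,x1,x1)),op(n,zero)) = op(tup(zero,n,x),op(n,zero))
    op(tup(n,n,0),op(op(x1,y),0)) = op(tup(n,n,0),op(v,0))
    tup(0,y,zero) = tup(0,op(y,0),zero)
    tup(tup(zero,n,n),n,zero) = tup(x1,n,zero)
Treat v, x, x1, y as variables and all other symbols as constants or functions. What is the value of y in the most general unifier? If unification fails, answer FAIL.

FAIL

Decompose op/2: tup(zero,n,tup(x1,x1,x1)) = tup(zero,n,x),  op(n,zero) = op(n,zero).
Decompose tup/3: zero = zero,  n = n,  tup(x1,x1,x1) = x.
Delete trivial equation zero = zero.
Delete trivial equation n = n.
Bind x := tup(x1,x1,x1); no other remaining equation mentions x.
Delete trivial equation op(n,zero) = op(n,zero).
Decompose op/2: tup(n,n,0) = tup(n,n,0),  op(op(x1,y),0) = op(v,0).
Delete trivial equation tup(n,n,0) = tup(n,n,0).
Decompose op/2: op(x1,y) = v,  0 = 0.
Bind v := op(x1,y); no other remaining equation mentions v.
Delete trivial equation 0 = 0.
Decompose tup/3: 0 = 0,  y = op(y,0),  zero = zero.
Delete trivial equation 0 = 0.
Occurs check fails: y occurs in op(y,0); the equation y = op(y,0) has no finite solution.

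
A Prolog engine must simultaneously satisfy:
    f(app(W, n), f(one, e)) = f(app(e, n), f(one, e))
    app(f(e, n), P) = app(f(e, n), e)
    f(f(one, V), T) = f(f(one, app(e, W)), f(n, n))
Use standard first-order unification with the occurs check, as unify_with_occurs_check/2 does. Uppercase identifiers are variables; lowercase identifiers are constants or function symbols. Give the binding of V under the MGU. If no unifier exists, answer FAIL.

app(e, e)

Decompose f/2: app(W, n) = app(e, n),  f(one, e) = f(one, e).
Decompose app/2: W = e,  n = n.
Bind W := e; substituting into the one remaining equation that mentions W gives: f(f(one, V), T) = f(f(one, app(e, e)), f(n, n)).
Delete trivial equation n = n.
Delete trivial equation f(one, e) = f(one, e).
Decompose app/2: f(e, n) = f(e, n),  P = e.
Delete trivial equation f(e, n) = f(e, n).
Bind P := e; no other remaining equation mentions P.
Decompose f/2: f(one, V) = f(one, app(e, e)),  T = f(n, n).
Decompose f/2: one = one,  V = app(e, e).
Delete trivial equation one = one.
Bind V := app(e, e); no other remaining equation mentions V.
Bind T := f(n, n).
MGU = { W -> e, P -> e, V -> app(e, e), T -> f(n, n) }, so V -> app(e, e).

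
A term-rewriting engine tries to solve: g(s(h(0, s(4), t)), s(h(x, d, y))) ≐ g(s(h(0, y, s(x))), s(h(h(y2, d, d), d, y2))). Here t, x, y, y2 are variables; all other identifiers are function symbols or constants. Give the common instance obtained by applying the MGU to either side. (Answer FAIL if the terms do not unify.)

Decompose g/2: s(h(0, s(4), t)) ≐ s(h(0, y, s(x))),  s(h(x, d, y)) ≐ s(h(h(y2, d, d), d, y2)).
Decompose s/1: h(0, s(4), t) ≐ h(0, y, s(x)).
Decompose h/3: 0 ≐ 0,  s(4) ≐ y,  t ≐ s(x).
Delete trivial equation 0 ≐ 0.
Bind y := s(4); substituting into the one remaining equation that mentions y gives: s(h(x, d, s(4))) ≐ s(h(h(y2, d, d), d, y2)).
Bind t := s(x); no other remaining equation mentions t.
Decompose s/1: h(x, d, s(4)) ≐ h(h(y2, d, d), d, y2).
Decompose h/3: x ≐ h(y2, d, d),  d ≐ d,  s(4) ≐ y2.
Bind x := h(y2, d, d); no other remaining equation mentions x. Substituting into the earlier binding gives t := s(h(y2, d, d)).
Delete trivial equation d ≐ d.
Bind y2 := s(4). Substituting into the earlier bindings gives t := s(h(s(4), d, d)), x := h(s(4), d, d).
Applying the MGU to either side gives g(s(h(0, s(4), s(h(s(4), d, d)))), s(h(h(s(4), d, d), d, s(4)))).

g(s(h(0, s(4), s(h(s(4), d, d)))), s(h(h(s(4), d, d), d, s(4))))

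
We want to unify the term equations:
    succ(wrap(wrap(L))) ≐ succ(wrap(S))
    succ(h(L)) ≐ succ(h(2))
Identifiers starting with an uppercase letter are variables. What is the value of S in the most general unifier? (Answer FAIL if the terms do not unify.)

wrap(2)

Decompose succ/1: wrap(wrap(L)) ≐ wrap(S).
Decompose wrap/1: wrap(L) ≐ S.
Bind S := wrap(L); no other remaining equation mentions S.
Decompose succ/1: h(L) ≐ h(2).
Decompose h/1: L ≐ 2.
Bind L := 2. Substituting into the earlier binding gives S := wrap(2).
MGU = { S := wrap(2), L := 2 }, so S := wrap(2).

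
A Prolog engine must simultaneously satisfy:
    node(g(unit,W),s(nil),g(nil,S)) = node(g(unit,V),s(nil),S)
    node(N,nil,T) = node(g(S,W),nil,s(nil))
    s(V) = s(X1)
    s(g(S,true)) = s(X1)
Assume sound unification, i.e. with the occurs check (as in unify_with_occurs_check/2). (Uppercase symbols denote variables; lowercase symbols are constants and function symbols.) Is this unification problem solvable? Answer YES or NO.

NO

Decompose node/3: g(unit,W) = g(unit,V),  s(nil) = s(nil),  g(nil,S) = S.
Decompose g/2: unit = unit,  W = V.
Delete trivial equation unit = unit.
Bind W := V; substituting into the one remaining equation that mentions W gives: node(N,nil,T) = node(g(S,V),nil,s(nil)).
Delete trivial equation s(nil) = s(nil).
Occurs check fails: S occurs in g(nil,S); the equation S = g(nil,S) has no finite solution.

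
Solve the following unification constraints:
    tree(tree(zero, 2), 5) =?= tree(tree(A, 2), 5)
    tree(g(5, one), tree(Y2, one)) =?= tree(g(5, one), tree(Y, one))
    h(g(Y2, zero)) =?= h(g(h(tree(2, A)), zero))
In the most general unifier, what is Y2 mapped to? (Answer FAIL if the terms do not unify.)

h(tree(2, zero))

Decompose tree/2: tree(zero, 2) =?= tree(A, 2),  5 =?= 5.
Decompose tree/2: zero =?= A,  2 =?= 2.
Bind A := zero; substituting into the one remaining equation that mentions A gives: h(g(Y2, zero)) =?= h(g(h(tree(2, zero)), zero)).
Delete trivial equation 2 =?= 2.
Delete trivial equation 5 =?= 5.
Decompose tree/2: g(5, one) =?= g(5, one),  tree(Y2, one) =?= tree(Y, one).
Delete trivial equation g(5, one) =?= g(5, one).
Decompose tree/2: Y2 =?= Y,  one =?= one.
Bind Y2 := Y; substituting into the one remaining equation that mentions Y2 gives: h(g(Y, zero)) =?= h(g(h(tree(2, zero)), zero)).
Delete trivial equation one =?= one.
Decompose h/1: g(Y, zero) =?= g(h(tree(2, zero)), zero).
Decompose g/2: Y =?= h(tree(2, zero)),  zero =?= zero.
Bind Y := h(tree(2, zero)); no other remaining equation mentions Y. Substituting into the earlier binding gives Y2 := h(tree(2, zero)).
Delete trivial equation zero =?= zero.
MGU = { A := zero, Y2 := h(tree(2, zero)), Y := h(tree(2, zero)) }, so Y2 := h(tree(2, zero)).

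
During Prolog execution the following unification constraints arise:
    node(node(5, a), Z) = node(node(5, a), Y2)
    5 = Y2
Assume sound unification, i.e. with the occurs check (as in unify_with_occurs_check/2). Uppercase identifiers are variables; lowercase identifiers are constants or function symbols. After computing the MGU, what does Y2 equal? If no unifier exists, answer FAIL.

5

Decompose node/2: node(5, a) = node(5, a),  Z = Y2.
Delete trivial equation node(5, a) = node(5, a).
Bind Z := Y2; no other remaining equation mentions Z.
Bind Y2 := 5. Substituting into the earlier binding gives Z := 5.
MGU = { Z ↦ 5, Y2 ↦ 5 }, so Y2 ↦ 5.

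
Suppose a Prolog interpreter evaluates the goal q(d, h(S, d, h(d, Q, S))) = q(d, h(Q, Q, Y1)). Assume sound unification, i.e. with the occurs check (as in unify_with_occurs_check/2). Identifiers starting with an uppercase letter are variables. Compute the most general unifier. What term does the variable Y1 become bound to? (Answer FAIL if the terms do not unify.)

Decompose q/2: d = d,  h(S, d, h(d, Q, S)) = h(Q, Q, Y1).
Delete trivial equation d = d.
Decompose h/3: S = Q,  d = Q,  h(d, Q, S) = Y1.
Bind S := Q; substituting into the one remaining equation that mentions S gives: h(d, Q, Q) = Y1.
Bind Q := d; substituting into the remaining equation gives: h(d, d, d) = Y1. Substituting into the earlier binding gives S := d.
Bind Y1 := h(d, d, d).
MGU = { S = d, Q = d, Y1 = h(d, d, d) }, so Y1 = h(d, d, d).

h(d, d, d)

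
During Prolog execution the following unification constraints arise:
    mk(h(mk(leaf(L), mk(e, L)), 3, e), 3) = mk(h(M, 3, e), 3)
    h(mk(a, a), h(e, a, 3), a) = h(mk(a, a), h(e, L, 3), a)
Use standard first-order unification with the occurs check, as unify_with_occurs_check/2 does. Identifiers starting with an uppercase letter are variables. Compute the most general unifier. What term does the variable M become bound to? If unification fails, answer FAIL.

Decompose mk/2: h(mk(leaf(L), mk(e, L)), 3, e) = h(M, 3, e),  3 = 3.
Decompose h/3: mk(leaf(L), mk(e, L)) = M,  3 = 3,  e = e.
Bind M := mk(leaf(L), mk(e, L)); no other remaining equation mentions M.
Delete trivial equation 3 = 3.
Delete trivial equation e = e.
Delete trivial equation 3 = 3.
Decompose h/3: mk(a, a) = mk(a, a),  h(e, a, 3) = h(e, L, 3),  a = a.
Delete trivial equation mk(a, a) = mk(a, a).
Decompose h/3: e = e,  a = L,  3 = 3.
Delete trivial equation e = e.
Bind L := a; no other remaining equation mentions L. Substituting into the earlier binding gives M := mk(leaf(a), mk(e, a)).
Delete trivial equation 3 = 3.
Delete trivial equation a = a.
MGU = { M -> mk(leaf(a), mk(e, a)), L -> a }, so M -> mk(leaf(a), mk(e, a)).

mk(leaf(a), mk(e, a))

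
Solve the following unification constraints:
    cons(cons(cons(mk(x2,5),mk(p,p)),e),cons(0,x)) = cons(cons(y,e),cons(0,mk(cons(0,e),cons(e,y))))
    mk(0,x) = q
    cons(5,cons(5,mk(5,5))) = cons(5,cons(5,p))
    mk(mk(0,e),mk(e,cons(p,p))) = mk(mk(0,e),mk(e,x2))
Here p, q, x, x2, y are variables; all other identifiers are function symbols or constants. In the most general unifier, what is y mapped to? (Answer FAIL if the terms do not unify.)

Decompose cons/2: cons(cons(mk(x2,5),mk(p,p)),e) = cons(y,e),  cons(0,x) = cons(0,mk(cons(0,e),cons(e,y))).
Decompose cons/2: cons(mk(x2,5),mk(p,p)) = y,  e = e.
Bind y := cons(mk(x2,5),mk(p,p)); substituting into the one remaining equation that mentions y gives: cons(0,x) = cons(0,mk(cons(0,e),cons(e,cons(mk(x2,5),mk(p,p))))).
Delete trivial equation e = e.
Decompose cons/2: 0 = 0,  x = mk(cons(0,e),cons(e,cons(mk(x2,5),mk(p,p)))).
Delete trivial equation 0 = 0.
Bind x := mk(cons(0,e),cons(e,cons(mk(x2,5),mk(p,p)))); substituting into the one remaining equation that mentions x gives: mk(0,mk(cons(0,e),cons(e,cons(mk(x2,5),mk(p,p))))) = q.
Bind q := mk(0,mk(cons(0,e),cons(e,cons(mk(x2,5),mk(p,p))))); no other remaining equation mentions q.
Decompose cons/2: 5 = 5,  cons(5,mk(5,5)) = cons(5,p).
Delete trivial equation 5 = 5.
Decompose cons/2: 5 = 5,  mk(5,5) = p.
Delete trivial equation 5 = 5.
Bind p := mk(5,5); substituting into the remaining equation gives: mk(mk(0,e),mk(e,cons(mk(5,5),mk(5,5)))) = mk(mk(0,e),mk(e,x2)). Substituting into the earlier bindings gives y := cons(mk(x2,5),mk(mk(5,5),mk(5,5))), x := mk(cons(0,e),cons(e,cons(mk(x2,5),mk(mk(5,5),mk(5,5))))), q := mk(0,mk(cons(0,e),cons(e,cons(mk(x2,5),mk(mk(5,5),mk(5,5)))))).
Decompose mk/2: mk(0,e) = mk(0,e),  mk(e,cons(mk(5,5),mk(5,5))) = mk(e,x2).
Delete trivial equation mk(0,e) = mk(0,e).
Decompose mk/2: e = e,  cons(mk(5,5),mk(5,5)) = x2.
Delete trivial equation e = e.
Bind x2 := cons(mk(5,5),mk(5,5)). Substituting into the earlier bindings gives y := cons(mk(cons(mk(5,5),mk(5,5)),5),mk(mk(5,5),mk(5,5))), x := mk(cons(0,e),cons(e,cons(mk(cons(mk(5,5),mk(5,5)),5),mk(mk(5,5),mk(5,5))))), q := mk(0,mk(cons(0,e),cons(e,cons(mk(cons(mk(5,5),mk(5,5)),5),mk(mk(5,5),mk(5,5)))))).
MGU = { y -> cons(mk(cons(mk(5,5),mk(5,5)),5),mk(mk(5,5),mk(5,5))), x -> mk(cons(0,e),cons(e,cons(mk(cons(mk(5,5),mk(5,5)),5),mk(mk(5,5),mk(5,5))))), q -> mk(0,mk(cons(0,e),cons(e,cons(mk(cons(mk(5,5),mk(5,5)),5),mk(mk(5,5),mk(5,5)))))), p -> mk(5,5), x2 -> cons(mk(5,5),mk(5,5)) }, so y -> cons(mk(cons(mk(5,5),mk(5,5)),5),mk(mk(5,5),mk(5,5))).

cons(mk(cons(mk(5,5),mk(5,5)),5),mk(mk(5,5),mk(5,5)))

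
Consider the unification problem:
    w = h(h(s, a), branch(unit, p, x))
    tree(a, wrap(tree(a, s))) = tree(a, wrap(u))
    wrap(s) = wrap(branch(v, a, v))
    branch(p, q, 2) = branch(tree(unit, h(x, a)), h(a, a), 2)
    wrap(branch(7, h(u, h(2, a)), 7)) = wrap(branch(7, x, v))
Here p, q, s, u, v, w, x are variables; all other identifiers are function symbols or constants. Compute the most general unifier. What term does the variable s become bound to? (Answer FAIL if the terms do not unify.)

branch(7, a, 7)

Bind w := h(h(s, a), branch(unit, p, x)); no other remaining equation mentions w.
Decompose tree/2: a = a,  wrap(tree(a, s)) = wrap(u).
Delete trivial equation a = a.
Decompose wrap/1: tree(a, s) = u.
Bind u := tree(a, s); substituting into the one remaining equation that mentions u gives: wrap(branch(7, h(tree(a, s), h(2, a)), 7)) = wrap(branch(7, x, v)).
Decompose wrap/1: s = branch(v, a, v).
Bind s := branch(v, a, v); substituting into the one remaining equation that mentions s gives: wrap(branch(7, h(tree(a, branch(v, a, v)), h(2, a)), 7)) = wrap(branch(7, x, v)). Substituting into the earlier bindings gives w := h(h(branch(v, a, v), a), branch(unit, p, x)), u := tree(a, branch(v, a, v)).
Decompose branch/3: p = tree(unit, h(x, a)),  q = h(a, a),  2 = 2.
Bind p := tree(unit, h(x, a)); no other remaining equation mentions p. Substituting into the earlier binding gives w := h(h(branch(v, a, v), a), branch(unit, tree(unit, h(x, a)), x)).
Bind q := h(a, a); no other remaining equation mentions q.
Delete trivial equation 2 = 2.
Decompose wrap/1: branch(7, h(tree(a, branch(v, a, v)), h(2, a)), 7) = branch(7, x, v).
Decompose branch/3: 7 = 7,  h(tree(a, branch(v, a, v)), h(2, a)) = x,  7 = v.
Delete trivial equation 7 = 7.
Bind x := h(tree(a, branch(v, a, v)), h(2, a)); no other remaining equation mentions x. Substituting into the earlier bindings gives w := h(h(branch(v, a, v), a), branch(unit, tree(unit, h(h(tree(a, branch(v, a, v)), h(2, a)), a)), h(tree(a, branch(v, a, v)), h(2, a)))), p := tree(unit, h(h(tree(a, branch(v, a, v)), h(2, a)), a)).
Bind v := 7. Substituting into the earlier bindings gives w := h(h(branch(7, a, 7), a), branch(unit, tree(unit, h(h(tree(a, branch(7, a, 7)), h(2, a)), a)), h(tree(a, branch(7, a, 7)), h(2, a)))), u := tree(a, branch(7, a, 7)), s := branch(7, a, 7), p := tree(unit, h(h(tree(a, branch(7, a, 7)), h(2, a)), a)), x := h(tree(a, branch(7, a, 7)), h(2, a)).
MGU = { w := h(h(branch(7, a, 7), a), branch(unit, tree(unit, h(h(tree(a, branch(7, a, 7)), h(2, a)), a)), h(tree(a, branch(7, a, 7)), h(2, a)))), u := tree(a, branch(7, a, 7)), s := branch(7, a, 7), p := tree(unit, h(h(tree(a, branch(7, a, 7)), h(2, a)), a)), q := h(a, a), x := h(tree(a, branch(7, a, 7)), h(2, a)), v := 7 }, so s := branch(7, a, 7).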